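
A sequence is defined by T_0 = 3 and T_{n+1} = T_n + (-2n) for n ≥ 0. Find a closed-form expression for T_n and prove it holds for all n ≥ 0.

Claim: T_n = -n^2 + n + 3.

Base case: T_0 = 3, and -0^2 + 0 + 3 = 3.
Assume T_r = -r^2 + r + 3.
Then T_{r+1} = T_r + (-2r) = (-r^2 + r + 3) + (-2r) = -r^2 − r + 3,
and -(r+1)^2 + (r+1) + 3 = -r^2 − r + 3.
This completes the inductive step, so T_n = -n^2 + n + 3 for all n ≥ 0.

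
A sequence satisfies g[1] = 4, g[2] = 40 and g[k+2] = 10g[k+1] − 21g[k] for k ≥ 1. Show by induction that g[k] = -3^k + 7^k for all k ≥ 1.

Base cases: g[1] = 4 and -3^1 + 7^1 = 4; g[2] = 40 and -3^2 + 7^2 = 40.
Assume g[i] = -3^i + 7^i for all 1 ≤ i ≤ j, where j ≥ 2.
Then g[j+1] = 10g[j] − 21g[j−1] = 10·(-3^j + 7^j) − 21·(-3^{j−1} + 7^{j−1}) = -(10·3 − 21)3^{j−1} + (10·7 − 21)7^{j−1} = -9·3^{j−1} + 49·7^{j−1} = -3^{j+1} + 7^{j+1}.
So the formula holds for j+1, and by strong induction g[k] = -3^k + 7^k for all k ≥ 1.

g[k] = -3^k + 7^k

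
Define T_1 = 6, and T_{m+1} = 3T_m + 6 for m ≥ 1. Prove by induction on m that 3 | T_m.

Base case: T_1 = 6 = 3·2, so 3 | T_1.
Assume 3 | T_r, so T_r = 3t for some integer t.
Then T_{r+1} = 3T_r + 6 = 3·(3t) + 6 = 3(3t + 2), so 3 | T_{r+1}.
Hence 3 | T_m for every m ≥ 1, by induction.

3 | T_m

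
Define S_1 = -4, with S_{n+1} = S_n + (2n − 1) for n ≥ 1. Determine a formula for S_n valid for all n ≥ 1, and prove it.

Claim: S_n = n^2 − 2n − 3.

Base case: S_1 = -4, and 1^2 − 2·1 − 3 = -4.
Assume S_r = r^2 − 2r − 3.
Then S_{r+1} = S_r + (2r − 1) = (r^2 − 2r − 3) + (2r − 1) = r^2 − 4,
and (r+1)^2 − 2·(r+1) − 3 = r^2 − 4.
This completes the inductive step, so S_n = n^2 − 2n − 3 for all n ≥ 1.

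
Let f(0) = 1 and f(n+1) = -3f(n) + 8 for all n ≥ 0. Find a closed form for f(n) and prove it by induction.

Claim: f(n) = -(-3)^n + 2.

Base case: f(0) = 1, and -(-3)^0 + 2 = -1 + 2 = 1.
Assume f(m) = -(-3)^m + 2 for some m ≥ 0.
Then f(m+1) = -3f(m) + 8 = -3·(-(-3)^m + 2) + 8 = 3·(-3)^m − 6 + 8 = -(-3)^{m+1} + 2.
This completes the inductive step, so f(n) = -(-3)^n + 2 for all n ≥ 0.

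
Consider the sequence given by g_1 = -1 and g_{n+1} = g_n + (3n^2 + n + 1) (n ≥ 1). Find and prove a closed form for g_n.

Claim: g_n = n^3 − n^2 + n − 2.

Base case: g_1 = -1, and 1^3 − 1^2 + 1 − 2 = -1.
Assume g_r = r^3 − r^2 + r − 2.
Then g_{r+1} = g_r + (3r^2 + r + 1) = (r^3 − r^2 + r − 2) + (3r^2 + r + 1) = r^3 + 2r^2 + 2r − 1,
and (r+1)^3 − (r+1)^2 + (r+1) − 2 = r^3 + 2r^2 + 2r − 1.
This completes the inductive step, so g_n = n^3 − n^2 + n − 2 for all n ≥ 1.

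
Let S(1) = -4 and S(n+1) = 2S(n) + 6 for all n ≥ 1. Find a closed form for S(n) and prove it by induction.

Claim: S(n) = 2^n − 6.

Base case: S(1) = -4, and 2^1 − 6 = 2 − 6 = -4.
Assume S(k) = 2^k − 6 for some k ≥ 1.
Then S(k+1) = 2S(k) + 6 = 2·(2^k − 6) + 6 = 2^{k+1} − 12 + 6 = 2^{k+1} − 6.
This completes the inductive step, so S(n) = 2^n − 6 for all n ≥ 1.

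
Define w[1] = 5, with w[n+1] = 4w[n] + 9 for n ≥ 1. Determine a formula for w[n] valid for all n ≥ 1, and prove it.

Claim: w[n] = 2·4^n − 3.

Base case: w[1] = 5, and 2·4^1 − 3 = 8 − 3 = 5.
Assume w[r] = 2·4^r − 3 for some r ≥ 1.
Then w[r+1] = 4w[r] + 9 = 4·(2·4^r − 3) + 9 = 8·4^r − 12 + 9 = 2·4^{r+1} − 3.
This completes the inductive step, so w[n] = 2·4^n − 3 for all n ≥ 1.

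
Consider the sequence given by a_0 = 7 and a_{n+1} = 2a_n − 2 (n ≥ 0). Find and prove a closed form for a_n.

Claim: a_n = 5·2^n + 2.

Base case: a_0 = 7, and 5·2^0 + 2 = 5 + 2 = 7.
Assume a_r = 5·2^r + 2 for some r ≥ 0.
Then a_{r+1} = 2a_r − 2 = 2·(5·2^r + 2) − 2 = 10·2^r + 4 − 2 = 5·2^{r+1} + 2.
So the formula holds for r+1, and by induction a_n = 5·2^n + 2 for all n ≥ 0.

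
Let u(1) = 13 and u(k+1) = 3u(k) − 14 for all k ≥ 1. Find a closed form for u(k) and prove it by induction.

Claim: u(k) = 2·3^k + 7.

Base case: u(1) = 13, and 2·3^1 + 7 = 6 + 7 = 13.
Assume u(r) = 2·3^r + 7 for some r ≥ 1.
Then u(r+1) = 3u(r) − 14 = 3·(2·3^r + 7) − 14 = 6·3^r + 21 − 14 = 2·3^{r+1} + 7.
This completes the inductive step, so u(k) = 2·3^k + 7 for all k ≥ 1.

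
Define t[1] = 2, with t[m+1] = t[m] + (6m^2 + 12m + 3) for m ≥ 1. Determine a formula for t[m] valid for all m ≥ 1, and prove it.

Claim: t[m] = 2m^3 + 3m^2 − 2m − 1.

Base case: t[1] = 2, and 2·1^3 + 3·1^2 − 2·1 − 1 = 2.
Assume t[k] = 2k^3 + 3k^2 − 2k − 1.
Then t[k+1] = t[k] + (6k^2 + 12k + 3) = (2k^3 + 3k^2 − 2k − 1) + (6k^2 + 12k + 3) = 2k^3 + 9k^2 + 10k + 2,
and 2·(k+1)^3 + 3·(k+1)^2 − 2·(k+1) − 1 = 2k^3 + 9k^2 + 10k + 2.
This completes the inductive step, so t[m] = 2m^3 + 3m^2 − 2m − 1 for all m ≥ 1.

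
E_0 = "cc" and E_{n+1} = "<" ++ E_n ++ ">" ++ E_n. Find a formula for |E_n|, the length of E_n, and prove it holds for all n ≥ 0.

Claim: |E_n| = 2^{n+2} − 2.

Base case: |E_0| = 2, and 2^{0+2} − 2 = 2.
Assume |E_r| = 2^{r+2} − 2.
Then |E_{r+1}| = 1 + |E_r| + 1 + |E_r| = 2|E_r| + 2 = 2(2^{r+2} − 2) + 2 = 2^{r+3} − 4 + 2 = 2^{r+3} − 2.
So the formula holds for r+1, and by induction |E_n| = 2^{n+2} − 2 for all n ≥ 0.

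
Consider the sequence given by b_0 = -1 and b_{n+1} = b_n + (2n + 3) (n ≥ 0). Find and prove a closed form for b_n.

Claim: b_n = n^2 + 2n − 1.

Base case: b_0 = -1, and 0^2 + 2·0 − 1 = -1.
Assume b_m = m^2 + 2m − 1.
Then b_{m+1} = b_m + (2m + 3) = (m^2 + 2m − 1) + (2m + 3) = m^2 + 4m + 2,
and (m+1)^2 + 2·(m+1) − 1 = m^2 + 4m + 2.
By induction, b_n = n^2 + 2n − 1 for all n ≥ 0.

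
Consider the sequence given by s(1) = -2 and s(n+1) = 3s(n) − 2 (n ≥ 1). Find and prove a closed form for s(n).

Claim: s(n) = -3^n + 1.

Base case: s(1) = -2, and -3^1 + 1 = -3 + 1 = -2.
Assume s(r) = -3^r + 1 for some r ≥ 1.
Then s(r+1) = 3s(r) − 2 = 3·(-3^r + 1) − 2 = -3^{r+1} + 3 − 2 = -3^{r+1} + 1.
Hence s(n) = -3^n + 1 for every n ≥ 1, by induction.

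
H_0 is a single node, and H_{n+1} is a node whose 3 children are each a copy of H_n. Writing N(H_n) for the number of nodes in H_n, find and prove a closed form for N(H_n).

Claim: N(H_n) = (3^{n+1} − 1)/2.

Base case: N(H_0) = 1, and (3^{0+1} − 1)/2 = 1.
Assume N(H_k) = (3^{k+1} − 1)/2.
Then N(H_{k+1}) = 1 + 3N(H_k) = 1 + 3·(3^{k+1} − 1)/2 = 1 + (3^{k+2} − 3)/2 = (2 + 3^{k+2} − 3)/2 = (3^{k+2} − 1)/2.
By induction, N(H_n) = (3^{n+1} − 1)/2 for all n ≥ 0.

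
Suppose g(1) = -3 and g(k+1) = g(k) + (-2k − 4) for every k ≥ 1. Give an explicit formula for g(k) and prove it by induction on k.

Claim: g(k) = -k^2 − 3k + 1.

Base case: g(1) = -3, and -1^2 − 3·1 + 1 = -3.
Assume g(j) = -j^2 − 3j + 1.
Then g(j+1) = g(j) + (-2j − 4) = (-j^2 − 3j + 1) + (-2j − 4) = -j^2 − 5j − 3,
and -(j+1)^2 − 3·(j+1) + 1 = -j^2 − 5j − 3.
Hence g(k) = -k^2 − 3k + 1 for every k ≥ 1, by induction.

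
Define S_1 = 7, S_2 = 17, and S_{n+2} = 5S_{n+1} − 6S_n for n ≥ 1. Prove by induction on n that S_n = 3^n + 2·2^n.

Base cases: S_1 = 7 and 3^1 + 2·2^1 = 7; S_2 = 17 and 3^2 + 2·2^2 = 17.
Assume S_j = 3^j + 2·2^j for all 1 ≤ j ≤ m, where m ≥ 2.
Then S_{m+1} = 5S_m − 6S_{m−1} = 5·(3^m + 2·2^m) − 6·(3^{m−1} + 2·2^{m−1}) = (5·3 − 6)3^{m−1} + 2·(5·2 − 6)2^{m−1} = 9·3^{m−1} + 8·2^{m−1} = 3^{m+1} + 2·2^{m+1}.
This completes the inductive step, so S_n = 3^n + 2·2^n for all n ≥ 1.

S_n = 3^n + 2·2^n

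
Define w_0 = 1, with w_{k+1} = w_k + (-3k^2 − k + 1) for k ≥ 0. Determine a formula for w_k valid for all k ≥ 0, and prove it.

Claim: w_k = -k^3 + k^2 + k + 1.

Base case: w_0 = 1, and -0^3 + 0^2 + 0 + 1 = 1.
Assume w_m = -m^3 + m^2 + m + 1.
Then w_{m+1} = w_m + (-3m^2 − m + 1) = (-m^3 + m^2 + m + 1) + (-3m^2 − m + 1) = -m^3 − 2m^2 + 2,
and -(m+1)^3 + (m+1)^2 + (m+1) + 1 = -m^3 − 2m^2 + 2.
Hence w_k = -k^3 + k^2 + k + 1 for every k ≥ 0, by induction.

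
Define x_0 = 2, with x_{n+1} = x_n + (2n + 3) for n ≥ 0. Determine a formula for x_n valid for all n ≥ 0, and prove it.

Claim: x_n = n^2 + 2n + 2.

Base case: x_0 = 2, and 0^2 + 2·0 + 2 = 2.
Assume x_k = k^2 + 2k + 2.
Then x_{k+1} = x_k + (2k + 3) = (k^2 + 2k + 2) + (2k + 3) = k^2 + 4k + 5,
and (k+1)^2 + 2·(k+1) + 2 = k^2 + 4k + 5.
By induction, x_n = n^2 + 2n + 2 for all n ≥ 0.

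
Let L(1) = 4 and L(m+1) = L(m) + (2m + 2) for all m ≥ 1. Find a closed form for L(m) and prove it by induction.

Claim: L(m) = m^2 + m + 2.

Base case: L(1) = 4, and 1^2 + 1 + 2 = 4.
Assume L(k) = k^2 + k + 2.
Then L(k+1) = L(k) + (2k + 2) = (k^2 + k + 2) + (2k + 2) = k^2 + 3k + 4,
and (k+1)^2 + (k+1) + 2 = k^2 + 3k + 4.
By induction, L(m) = m^2 + m + 2 for all m ≥ 1.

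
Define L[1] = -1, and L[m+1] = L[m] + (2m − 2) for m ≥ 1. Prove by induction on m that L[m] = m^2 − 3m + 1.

Base case: L[1] = -1, and 1^2 − 3·1 + 1 = -1.
Assume L[r] = r^2 − 3r + 1.
Then L[r+1] = L[r] + (2r − 2) = (r^2 − 3r + 1) + (2r − 2) = r^2 − r − 1,
and (r+1)^2 − 3·(r+1) + 1 = r^2 − r − 1.
This completes the inductive step, so L[m] = m^2 − 3m + 1 for all m ≥ 1.

L[m] = m^2 − 3m + 1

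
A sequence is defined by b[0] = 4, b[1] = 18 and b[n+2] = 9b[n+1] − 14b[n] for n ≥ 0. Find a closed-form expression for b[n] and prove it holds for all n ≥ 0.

Claim: b[n] = 2·2^n + 2·7^n.

Base cases: b[0] = 4 and 2·2^0 + 2·7^0 = 4; b[1] = 18 and 2·2^1 + 2·7^1 = 18.
Assume b[j] = 2·2^j + 2·7^j for all 0 ≤ j ≤ k, where k ≥ 1.
Then b[k+1] = 9b[k] − 14b[k−1] = 9·(2·2^k + 2·7^k) − 14·(2·2^{k−1} + 2·7^{k−1}) = 2·(9·2 − 14)2^{k−1} + 2·(9·7 − 14)7^{k−1} = 8·2^{k−1} + 98·7^{k−1} = 2·2^{k+1} + 2·7^{k+1}.
Hence b[n] = 2·2^n + 2·7^n for every n ≥ 0, by strong induction.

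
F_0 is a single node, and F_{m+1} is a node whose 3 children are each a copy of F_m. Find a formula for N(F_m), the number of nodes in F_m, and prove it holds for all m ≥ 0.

Claim: N(F_m) = (3^{m+1} − 1)/2.

Base case: N(F_0) = 1, and (3^{0+1} − 1)/2 = 1.
Assume N(F_r) = (3^{r+1} − 1)/2.
Then N(F_{r+1}) = 1 + 3N(F_r) = 1 + 3·(3^{r+1} − 1)/2 = 1 + (3^{r+2} − 3)/2 = (2 + 3^{r+2} − 3)/2 = (3^{r+2} − 1)/2.
This completes the inductive step, so N(F_m) = (3^{m+1} − 1)/2 for all m ≥ 0.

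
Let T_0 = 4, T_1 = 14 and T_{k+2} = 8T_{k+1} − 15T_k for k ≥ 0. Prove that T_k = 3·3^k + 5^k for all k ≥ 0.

Base cases: T_0 = 4 and 3·3^0 + 5^0 = 4; T_1 = 14 and 3·3^1 + 5^1 = 14.
Assume T_i = 3·3^i + 5^i for all 0 ≤ i ≤ j, where j ≥ 1.
Then T_{j+1} = 8T_j − 15T_{j−1} = 8·(3·3^j + 5^j) − 15·(3·3^{j−1} + 5^{j−1}) = 3·(8·3 − 15)3^{j−1} + (8·5 − 15)5^{j−1} = 27·3^{j−1} + 25·5^{j−1} = 3·3^{j+1} + 5^{j+1}.
By strong induction, T_k = 3·3^k + 5^k for all k ≥ 0.

T_k = 3·3^k + 5^k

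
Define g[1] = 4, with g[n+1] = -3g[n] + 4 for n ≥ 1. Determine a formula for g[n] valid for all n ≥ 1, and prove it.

Claim: g[n] = -(-3)^n + 1.

Base case: g[1] = 4, and -(-3)^1 + 1 = 3 + 1 = 4.
Assume g[m] = -(-3)^m + 1 for some m ≥ 1.
Then g[m+1] = -3g[m] + 4 = -3·(-(-3)^m + 1) + 4 = 3·(-3)^m − 3 + 4 = -(-3)^{m+1} + 1.
By induction, g[n] = -(-3)^n + 1 for all n ≥ 1.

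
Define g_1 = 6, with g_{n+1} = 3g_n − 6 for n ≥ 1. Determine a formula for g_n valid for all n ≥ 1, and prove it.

Claim: g_n = 3^n + 3.

Base case: g_1 = 6, and 3^1 + 3 = 3 + 3 = 6.
Assume g_r = 3^r + 3 for some r ≥ 1.
Then g_{r+1} = 3g_r − 6 = 3·(3^r + 3) − 6 = 3^{r+1} + 9 − 6 = 3^{r+1} + 3.
So the formula holds for r+1, and by induction g_n = 3^n + 3 for all n ≥ 1.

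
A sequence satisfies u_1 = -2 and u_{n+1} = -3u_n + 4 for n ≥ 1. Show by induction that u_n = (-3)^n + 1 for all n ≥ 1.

Base case: u_1 = -2, and (-3)^1 + 1 = -3 + 1 = -2.
Assume u_k = (-3)^k + 1 for some k ≥ 1.
Then u_{k+1} = -3u_k + 4 = -3·((-3)^k + 1) + 4 = -3·(-3)^k − 3 + 4 = (-3)^{k+1} + 1.
Hence u_n = (-3)^n + 1 for every n ≥ 1, by induction.

u_n = (-3)^n + 1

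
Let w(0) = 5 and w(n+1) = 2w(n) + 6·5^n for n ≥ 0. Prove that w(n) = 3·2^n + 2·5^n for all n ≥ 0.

Base case: w(0) = 5, and 3·2^0 + 2·5^0 = 3 + 2 = 5.
Assume w(r) = 3·2^r + 2·5^r for some r ≥ 0.
Then w(r+1) = 2w(r) + 6·5^r = 2·(3·2^r + 2·5^r) + 6·5^r = 3·2^{r+1} + 4·5^r + 6·5^r = 3·2^{r+1} + 10·5^r = 3·2^{r+1} + 2·5^{r+1}.
By induction, w(n) = 3·2^n + 2·5^n for all n ≥ 0.

w(n) = 3·2^n + 2·5^n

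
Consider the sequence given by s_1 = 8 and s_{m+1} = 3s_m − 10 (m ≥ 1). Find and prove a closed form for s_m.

Claim: s_m = 3^m + 5.

Base case: s_1 = 8, and 3^1 + 5 = 3 + 5 = 8.
Assume s_r = 3^r + 5 for some r ≥ 1.
Then s_{r+1} = 3s_r − 10 = 3·(3^r + 5) − 10 = 3^{r+1} + 15 − 10 = 3^{r+1} + 5.
So the formula holds for r+1, and by induction s_m = 3^m + 5 for all m ≥ 1.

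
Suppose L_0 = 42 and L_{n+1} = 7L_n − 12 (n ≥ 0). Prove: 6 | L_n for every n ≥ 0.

Base case: L_0 = 42 = 6·7, so 6 | L_0.
Assume 6 | L_j, so L_j = 6t for some integer t.
Then L_{j+1} = 7L_j − 12 = 7·(6t) − 12 = 6(7t − 2), so 6 | L_{j+1}.
By induction, 6 | L_n for all n ≥ 0.

6 | L_n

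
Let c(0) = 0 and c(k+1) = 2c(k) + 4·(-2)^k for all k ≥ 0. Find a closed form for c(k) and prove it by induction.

Claim: c(k) = 2^k − (-2)^k.

Base case: c(0) = 0, and 2^0 − (-2)^0 = 1 − 1 = 0.
Assume c(m) = 2^m − (-2)^m for some m ≥ 0.
Then c(m+1) = 2c(m) + 4·(-2)^m = 2·(2^m − (-2)^m) + 4·(-2)^m = 2^{m+1} − 2·(-2)^m + 4·(-2)^m = 2^{m+1} + 2·(-2)^m = 2^{m+1} − (-2)^{m+1}.
Hence c(k) = 2^k − (-2)^k for every k ≥ 0, by induction.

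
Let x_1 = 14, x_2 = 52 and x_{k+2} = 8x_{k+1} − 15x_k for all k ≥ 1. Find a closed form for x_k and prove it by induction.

Claim: x_k = 3·3^k + 5^k.

Base cases: x_1 = 14 and 3·3^1 + 5^1 = 14; x_2 = 52 and 3·3^2 + 5^2 = 52.
Assume x_j = 3·3^j + 5^j for all 1 ≤ j ≤ r, where r ≥ 2.
Then x_{r+1} = 8x_r − 15x_{r−1} = 8·(3·3^r + 5^r) − 15·(3·3^{r−1} + 5^{r−1}) = 3·(8·3 − 15)3^{r−1} + (8·5 − 15)5^{r−1} = 27·3^{r−1} + 25·5^{r−1} = 3·3^{r+1} + 5^{r+1}.
So the formula holds for r+1, and by strong induction x_k = 3·3^k + 5^k for all k ≥ 1.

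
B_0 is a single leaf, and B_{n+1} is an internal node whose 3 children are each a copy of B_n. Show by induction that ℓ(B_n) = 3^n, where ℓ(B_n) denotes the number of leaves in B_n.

Base case: ℓ(B_0) = 1, and 3^0 = 1.
Assume ℓ(B_k) = 3^k.
Then ℓ(B_{k+1}) = 3·ℓ(B_k) = 3·3^k = 3^{k+1}.
So the formula holds for k+1, and by induction ℓ(B_n) = 3^n for all n ≥ 0.

ℓ(B_n) = 3^n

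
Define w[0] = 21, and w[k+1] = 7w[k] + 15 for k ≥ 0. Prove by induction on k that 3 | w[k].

Base case: w[0] = 21 = 3·7, so 3 | w[0].
Assume 3 | w[j], so w[j] = 3t for some integer t.
Then w[j+1] = 7w[j] + 15 = 7·(3t) + 15 = 3(7t + 5), so 3 | w[j+1].
Hence 3 | w[k] for every k ≥ 0, by induction.

3 | w[k]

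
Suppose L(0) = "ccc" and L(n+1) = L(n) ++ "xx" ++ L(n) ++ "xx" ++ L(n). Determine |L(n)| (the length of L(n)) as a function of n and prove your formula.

Claim: |L(n)| = 5·3^n − 2.

Base case: |L(0)| = 3, and 5·3^0 − 2 = 3.
Assume |L(m)| = 5·3^m − 2.
Then |L(m+1)| = 3|L(m)| + 4 = 3(5·3^m − 2) + 4 = 5·3^{m+1} − 6 + 4 = 5·3^{m+1} − 2.
By induction, |L(n)| = 5·3^n − 2 for all n ≥ 0.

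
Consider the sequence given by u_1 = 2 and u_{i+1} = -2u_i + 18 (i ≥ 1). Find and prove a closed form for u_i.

Claim: u_i = 2·(-2)^i + 6.

Base case: u_1 = 2, and 2·(-2)^1 + 6 = -4 + 6 = 2.
Assume u_k = 2·(-2)^k + 6 for some k ≥ 1.
Then u_{k+1} = -2u_k + 18 = -2·(2·(-2)^k + 6) + 18 = -4·(-2)^k − 12 + 18 = 2·(-2)^{k+1} + 6.
By induction, u_i = 2·(-2)^i + 6 for all i ≥ 1.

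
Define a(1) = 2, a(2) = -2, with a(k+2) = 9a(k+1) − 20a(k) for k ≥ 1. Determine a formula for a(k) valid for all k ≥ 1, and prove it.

Claim: a(k) = 3·4^k − 2·5^k.

Base cases: a(1) = 2 and 3·4^1 − 2·5^1 = 2; a(2) = -2 and 3·4^2 − 2·5^2 = -2.
Assume a(j) = 3·4^j − 2·5^j for all 1 ≤ j ≤ m, where m ≥ 2.
Then a(m+1) = 9a(m) − 20a(m−1) = 9·(3·4^m − 2·5^m) − 20·(3·4^{m−1} − 2·5^{m−1}) = 3·(9·4 − 20)4^{m−1} − 2·(9·5 − 20)5^{m−1} = 48·4^{m−1} − 50·5^{m−1} = 3·4^{m+1} − 2·5^{m+1}.
Hence a(k) = 3·4^k − 2·5^k for every k ≥ 1, by strong induction.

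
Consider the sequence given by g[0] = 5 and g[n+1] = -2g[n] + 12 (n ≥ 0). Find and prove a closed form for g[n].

Claim: g[n] = (-2)^n + 4.

Base case: g[0] = 5, and (-2)^0 + 4 = 1 + 4 = 5.
Assume g[j] = (-2)^j + 4 for some j ≥ 0.
Then g[j+1] = -2g[j] + 12 = -2·((-2)^j + 4) + 12 = -2·(-2)^j − 8 + 12 = (-2)^{j+1} + 4.
By induction, g[n] = (-2)^n + 4 for all n ≥ 0.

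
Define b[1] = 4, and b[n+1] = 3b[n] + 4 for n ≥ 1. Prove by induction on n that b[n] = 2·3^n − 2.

Base case: b[1] = 4, and 2·3^1 − 2 = 6 − 2 = 4.
Assume b[m] = 2·3^m − 2 for some m ≥ 1.
Then b[m+1] = 3b[m] + 4 = 3·(2·3^m − 2) + 4 = 6·3^m − 6 + 4 = 2·3^{m+1} − 2.
By induction, b[n] = 2·3^n − 2 for all n ≥ 1.

b[n] = 2·3^n − 2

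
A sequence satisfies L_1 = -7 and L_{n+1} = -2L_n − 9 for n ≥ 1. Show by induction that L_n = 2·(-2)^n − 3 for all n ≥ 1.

Base case: L_1 = -7, and 2·(-2)^1 − 3 = -4 − 3 = -7.
Assume L_r = 2·(-2)^r − 3 for some r ≥ 1.
Then L_{r+1} = -2L_r − 9 = -2·(2·(-2)^r − 3) − 9 = -4·(-2)^r + 6 − 9 = 2·(-2)^{r+1} − 3.
This completes the inductive step, so L_n = 2·(-2)^n − 3 for all n ≥ 1.

L_n = 2·(-2)^n − 3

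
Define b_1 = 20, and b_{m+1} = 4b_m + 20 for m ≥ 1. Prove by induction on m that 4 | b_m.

Base case: b_1 = 20 = 4·5, so 4 | b_1.
Assume 4 | b_r, so b_r = 4t for some integer t.
Then b_{r+1} = 4b_r + 20 = 4·(4t) + 20 = 4(4t + 5), so 4 | b_{r+1}.
So the property holds for r+1, and by induction 4 | b_m for all m ≥ 1.

4 | b_m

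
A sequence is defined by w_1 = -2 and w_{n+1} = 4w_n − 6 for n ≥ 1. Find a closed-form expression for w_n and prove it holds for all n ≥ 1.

Claim: w_n = -4^n + 2.

Base case: w_1 = -2, and -4^1 + 2 = -4 + 2 = -2.
Assume w_m = -4^m + 2 for some m ≥ 1.
Then w_{m+1} = 4w_m − 6 = 4·(-4^m + 2) − 6 = -4^{m+1} + 8 − 6 = -4^{m+1} + 2.
So the formula holds for m+1, and by induction w_n = -4^n + 2 for all n ≥ 1.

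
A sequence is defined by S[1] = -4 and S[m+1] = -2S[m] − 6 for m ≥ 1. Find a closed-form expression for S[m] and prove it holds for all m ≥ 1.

Claim: S[m] = (-2)^m − 2.

Base case: S[1] = -4, and (-2)^1 − 2 = -2 − 2 = -4.
Assume S[j] = (-2)^j − 2 for some j ≥ 1.
Then S[j+1] = -2S[j] − 6 = -2·((-2)^j − 2) − 6 = -2·(-2)^j + 4 − 6 = (-2)^{j+1} − 2.
Hence S[m] = (-2)^m − 2 for every m ≥ 1, by induction.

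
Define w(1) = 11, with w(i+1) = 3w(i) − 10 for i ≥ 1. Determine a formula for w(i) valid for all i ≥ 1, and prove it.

Claim: w(i) = 2·3^i + 5.

Base case: w(1) = 11, and 2·3^1 + 5 = 6 + 5 = 11.
Assume w(k) = 2·3^k + 5 for some k ≥ 1.
Then w(k+1) = 3w(k) − 10 = 3·(2·3^k + 5) − 10 = 6·3^k + 15 − 10 = 2·3^{k+1} + 5.
Hence w(i) = 2·3^i + 5 for every i ≥ 1, by induction.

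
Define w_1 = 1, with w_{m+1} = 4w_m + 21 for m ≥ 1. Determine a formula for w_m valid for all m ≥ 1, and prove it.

Claim: w_m = 2·4^m − 7.

Base case: w_1 = 1, and 2·4^1 − 7 = 8 − 7 = 1.
Assume w_r = 2·4^r − 7 for some r ≥ 1.
Then w_{r+1} = 4w_r + 21 = 4·(2·4^r − 7) + 21 = 8·4^r − 28 + 21 = 2·4^{r+1} − 7.
Hence w_m = 2·4^m − 7 for every m ≥ 1, by induction.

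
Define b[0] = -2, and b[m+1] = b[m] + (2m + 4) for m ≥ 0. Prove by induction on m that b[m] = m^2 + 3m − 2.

Base case: b[0] = -2, and 0^2 + 3·0 − 2 = -2.
Assume b[k] = k^2 + 3k − 2.
Then b[k+1] = b[k] + (2k + 4) = (k^2 + 3k − 2) + (2k + 4) = k^2 + 5k + 2,
and (k+1)^2 + 3·(k+1) − 2 = k^2 + 5k + 2.
Hence b[m] = m^2 + 3m − 2 for every m ≥ 0, by induction.

b[m] = m^2 + 3m − 2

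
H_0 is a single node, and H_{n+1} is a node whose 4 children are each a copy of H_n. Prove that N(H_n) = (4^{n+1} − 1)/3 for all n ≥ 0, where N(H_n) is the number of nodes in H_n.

Base case: N(H_0) = 1, and (4^{0+1} − 1)/3 = 1.
Assume N(H_m) = (4^{m+1} − 1)/3.
Then N(H_{m+1}) = 1 + 4N(H_m) = 1 + 4·(4^{m+1} − 1)/3 = 1 + (4^{m+2} − 4)/3 = (3 + 4^{m+2} − 4)/3 = (4^{m+2} − 1)/3.
So the formula holds for m+1, and by induction N(H_n) = (4^{n+1} − 1)/3 for all n ≥ 0.

N(H_n) = (4^{n+1} − 1)/3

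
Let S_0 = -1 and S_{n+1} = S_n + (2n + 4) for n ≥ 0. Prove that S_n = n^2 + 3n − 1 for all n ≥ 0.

Base case: S_0 = -1, and 0^2 + 3·0 − 1 = -1.
Assume S_r = r^2 + 3r − 1.
Then S_{r+1} = S_r + (2r + 4) = (r^2 + 3r − 1) + (2r + 4) = r^2 + 5r + 3,
and (r+1)^2 + 3·(r+1) − 1 = r^2 + 5r + 3.
This completes the inductive step, so S_n = n^2 + 3n − 1 for all n ≥ 0.

S_n = n^2 + 3n − 1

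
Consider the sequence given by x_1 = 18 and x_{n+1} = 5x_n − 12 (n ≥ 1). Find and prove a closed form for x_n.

Claim: x_n = 3·5^n + 3.

Base case: x_1 = 18, and 3·5^1 + 3 = 15 + 3 = 18.
Assume x_j = 3·5^j + 3 for some j ≥ 1.
Then x_{j+1} = 5x_j − 12 = 5·(3·5^j + 3) − 12 = 15·5^j + 15 − 12 = 3·5^{j+1} + 3.
So the formula holds for j+1, and by induction x_n = 3·5^n + 3 for all n ≥ 1.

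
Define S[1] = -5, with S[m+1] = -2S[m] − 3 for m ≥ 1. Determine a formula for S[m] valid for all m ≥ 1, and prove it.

Claim: S[m] = 2·(-2)^m − 1.

Base case: S[1] = -5, and 2·(-2)^1 − 1 = -4 − 1 = -5.
Assume S[r] = 2·(-2)^r − 1 for some r ≥ 1.
Then S[r+1] = -2S[r] − 3 = -2·(2·(-2)^r − 1) − 3 = -4·(-2)^r + 2 − 3 = 2·(-2)^{r+1} − 1.
So the formula holds for r+1, and by induction S[m] = 2·(-2)^m − 1 for all m ≥ 1.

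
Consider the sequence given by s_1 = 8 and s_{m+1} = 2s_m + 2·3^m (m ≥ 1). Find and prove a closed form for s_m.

Claim: s_m = 2^m + 2·3^m.

Base case: s_1 = 8, and 2^1 + 2·3^1 = 2 + 6 = 8.
Assume s_k = 2^k + 2·3^k for some k ≥ 1.
Then s_{k+1} = 2s_k + 2·3^k = 2·(2^k + 2·3^k) + 2·3^k = 2^{k+1} + 4·3^k + 2·3^k = 2^{k+1} + 6·3^k = 2^{k+1} + 2·3^{k+1}.
Hence s_m = 2^m + 2·3^m for every m ≥ 1, by induction.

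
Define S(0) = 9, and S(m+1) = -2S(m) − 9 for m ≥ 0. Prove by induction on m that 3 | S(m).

Base case: S(0) = 9 = 3·3, so 3 | S(0).
Assume 3 | S(r), so S(r) = 3t for some integer t.
Then S(r+1) = -2S(r) − 9 = -2·(3t) − 9 = 3(-2t − 3), so 3 | S(r+1).
So the property holds for r+1, and by induction 3 | S(m) for all m ≥ 0.

3 | S(m)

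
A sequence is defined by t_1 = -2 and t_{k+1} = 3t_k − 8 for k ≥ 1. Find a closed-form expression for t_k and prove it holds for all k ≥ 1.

Claim: t_k = -2·3^k + 4.

Base case: t_1 = -2, and -2·3^1 + 4 = -6 + 4 = -2.
Assume t_r = -2·3^r + 4 for some r ≥ 1.
Then t_{r+1} = 3t_r − 8 = 3·(-2·3^r + 4) − 8 = -6·3^r + 12 − 8 = -2·3^{r+1} + 4.
So the formula holds for r+1, and by induction t_k = -2·3^k + 4 for all k ≥ 1.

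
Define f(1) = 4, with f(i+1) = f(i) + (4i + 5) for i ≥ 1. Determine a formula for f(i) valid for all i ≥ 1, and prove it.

Claim: f(i) = 2i^2 + 3i − 1.

Base case: f(1) = 4, and 2·1^2 + 3·1 − 1 = 4.
Assume f(k) = 2k^2 + 3k − 1.
Then f(k+1) = f(k) + (4k + 5) = (2k^2 + 3k − 1) + (4k + 5) = 2k^2 + 7k + 4,
and 2·(k+1)^2 + 3·(k+1) − 1 = 2k^2 + 7k + 4.
This completes the inductive step, so f(i) = 2i^2 + 3i − 1 for all i ≥ 1.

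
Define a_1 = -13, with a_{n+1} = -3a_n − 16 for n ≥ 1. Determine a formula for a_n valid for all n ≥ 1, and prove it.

Claim: a_n = 3·(-3)^n − 4.

Base case: a_1 = -13, and 3·(-3)^1 − 4 = -9 − 4 = -13.
Assume a_r = 3·(-3)^r − 4 for some r ≥ 1.
Then a_{r+1} = -3a_r − 16 = -3·(3·(-3)^r − 4) − 16 = -9·(-3)^r + 12 − 16 = 3·(-3)^{r+1} − 4.
By induction, a_n = 3·(-3)^n − 4 for all n ≥ 1.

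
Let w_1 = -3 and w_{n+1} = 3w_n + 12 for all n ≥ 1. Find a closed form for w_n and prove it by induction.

Claim: w_n = 3^n − 6.

Base case: w_1 = -3, and 3^1 − 6 = 3 − 6 = -3.
Assume w_m = 3^m − 6 for some m ≥ 1.
Then w_{m+1} = 3w_m + 12 = 3·(3^m − 6) + 12 = 3^{m+1} − 18 + 12 = 3^{m+1} − 6.
This completes the inductive step, so w_n = 3^n − 6 for all n ≥ 1.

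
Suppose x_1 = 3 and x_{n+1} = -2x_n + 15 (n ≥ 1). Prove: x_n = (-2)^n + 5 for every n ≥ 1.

Base case: x_1 = 3, and (-2)^1 + 5 = -2 + 5 = 3.
Assume x_m = (-2)^m + 5 for some m ≥ 1.
Then x_{m+1} = -2x_m + 15 = -2·((-2)^m + 5) + 15 = -2·(-2)^m − 10 + 15 = (-2)^{m+1} + 5.
Hence x_n = (-2)^n + 5 for every n ≥ 1, by induction.

x_n = (-2)^n + 5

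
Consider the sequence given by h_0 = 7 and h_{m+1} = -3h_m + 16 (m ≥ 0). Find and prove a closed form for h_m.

Claim: h_m = 3·(-3)^m + 4.

Base case: h_0 = 7, and 3·(-3)^0 + 4 = 3 + 4 = 7.
Assume h_r = 3·(-3)^r + 4 for some r ≥ 0.
Then h_{r+1} = -3h_r + 16 = -3·(3·(-3)^r + 4) + 16 = -9·(-3)^r − 12 + 16 = 3·(-3)^{r+1} + 4.
By induction, h_m = 3·(-3)^m + 4 for all m ≥ 0.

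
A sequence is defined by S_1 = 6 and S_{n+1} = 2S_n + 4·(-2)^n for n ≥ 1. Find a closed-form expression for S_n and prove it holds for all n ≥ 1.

Claim: S_n = 2·2^n − (-2)^n.

Base case: S_1 = 6, and 2·2^1 − (-2)^1 = 4 + 2 = 6.
Assume S_m = 2·2^m − (-2)^m for some m ≥ 1.
Then S_{m+1} = 2S_m + 4·(-2)^m = 2·(2·2^m − (-2)^m) + 4·(-2)^m = 2·2^{m+1} − 2·(-2)^m + 4·(-2)^m = 2·2^{m+1} + 2·(-2)^m = 2·2^{m+1} − (-2)^{m+1}.
Hence S_n = 2·2^n − (-2)^n for every n ≥ 1, by induction.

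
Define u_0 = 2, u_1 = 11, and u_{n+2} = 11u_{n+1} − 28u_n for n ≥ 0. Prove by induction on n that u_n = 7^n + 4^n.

Base cases: u_0 = 2 and 7^0 + 4^0 = 2; u_1 = 11 and 7^1 + 4^1 = 11.
Assume u_j = 7^j + 4^j for all 0 ≤ j ≤ k, where k ≥ 1.
Then u_{k+1} = 11u_k − 28u_{k−1} = 11·(7^k + 4^k) − 28·(7^{k−1} + 4^{k−1}) = (11·7 − 28)7^{k−1} + (11·4 − 28)4^{k−1} = 49·7^{k−1} + 16·4^{k−1} = 7^{k+1} + 4^{k+1}.
Hence u_n = 7^n + 4^n for every n ≥ 0, by strong induction.

u_n = 7^n + 4^n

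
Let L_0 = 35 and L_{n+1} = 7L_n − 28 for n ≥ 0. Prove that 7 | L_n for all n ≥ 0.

Base case: L_0 = 35 = 7·5, so 7 | L_0.
Assume 7 | L_j, so L_j = 7t for some integer t.
Then L_{j+1} = 7L_j − 28 = 7·(7t) − 28 = 7(7t − 4), so 7 | L_{j+1}.
By induction, 7 | L_n for all n ≥ 0.

7 | L_n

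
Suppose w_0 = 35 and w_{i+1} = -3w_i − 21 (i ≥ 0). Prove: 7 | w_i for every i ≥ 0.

Base case: w_0 = 35 = 7·5, so 7 | w_0.
Assume 7 | w_k, so w_k = 7t for some integer t.
Then w_{k+1} = -3w_k − 21 = -3·(7t) − 21 = 7(-3t − 3), so 7 | w_{k+1}.
This completes the inductive step, so 7 | w_i for all i ≥ 0.

7 | w_i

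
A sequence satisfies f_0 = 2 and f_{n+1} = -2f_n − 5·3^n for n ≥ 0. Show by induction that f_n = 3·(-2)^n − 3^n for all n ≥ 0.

Base case: f_0 = 2, and 3·(-2)^0 − 3^0 = 3 − 1 = 2.
Assume f_r = 3·(-2)^r − 3^r for some r ≥ 0.
Then f_{r+1} = -2f_r − 5·3^r = -2·(3·(-2)^r − 3^r) − 5·3^r = 3·(-2)^{r+1} + 2·3^r − 5·3^r = 3·(-2)^{r+1} − 3·3^r = 3·(-2)^{r+1} − 3^{r+1}.
So the formula holds for r+1, and by induction f_n = 3·(-2)^n − 3^n for all n ≥ 0.

f_n = 3·(-2)^n − 3^n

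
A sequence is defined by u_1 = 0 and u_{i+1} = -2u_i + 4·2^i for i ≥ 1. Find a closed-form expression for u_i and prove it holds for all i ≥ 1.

Claim: u_i = (-2)^i + 2^i.

Base case: u_1 = 0, and (-2)^1 + 2^1 = -2 + 2 = 0.
Assume u_k = (-2)^k + 2^k for some k ≥ 1.
Then u_{k+1} = -2u_k + 4·2^k = -2·((-2)^k + 2^k) + 4·2^k = (-2)^{k+1} − 2·2^k + 4·2^k = (-2)^{k+1} + 2·2^k = (-2)^{k+1} + 2^{k+1}.
This completes the inductive step, so u_i = (-2)^i + 2^i for all i ≥ 1.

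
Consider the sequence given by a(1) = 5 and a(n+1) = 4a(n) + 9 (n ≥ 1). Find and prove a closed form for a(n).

Claim: a(n) = 2·4^n − 3.

Base case: a(1) = 5, and 2·4^1 − 3 = 8 − 3 = 5.
Assume a(r) = 2·4^r − 3 for some r ≥ 1.
Then a(r+1) = 4a(r) + 9 = 4·(2·4^r − 3) + 9 = 8·4^r − 12 + 9 = 2·4^{r+1} − 3.
This completes the inductive step, so a(n) = 2·4^n − 3 for all n ≥ 1.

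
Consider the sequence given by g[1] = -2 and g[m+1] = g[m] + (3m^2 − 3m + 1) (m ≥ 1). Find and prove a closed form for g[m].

Claim: g[m] = m^3 − 3m^2 + 3m − 3.

Base case: g[1] = -2, and 1^3 − 3·1^2 + 3·1 − 3 = -2.
Assume g[k] = k^3 − 3k^2 + 3k − 3.
Then g[k+1] = g[k] + (3k^2 − 3k + 1) = (k^3 − 3k^2 + 3k − 3) + (3k^2 − 3k + 1) = k^3 − 2,
and (k+1)^3 − 3·(k+1)^2 + 3·(k+1) − 3 = k^3 − 2.
By induction, g[m] = m^3 − 3m^2 + 3m − 3 for all m ≥ 1.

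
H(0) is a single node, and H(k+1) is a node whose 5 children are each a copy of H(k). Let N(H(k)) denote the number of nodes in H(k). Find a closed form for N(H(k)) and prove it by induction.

Claim: N(H(k)) = (5^{k+1} − 1)/4.

Base case: N(H(0)) = 1, and (5^{0+1} − 1)/4 = 1.
Assume N(H(m)) = (5^{m+1} − 1)/4.
Then N(H(m+1)) = 1 + 5N(H(m)) = 1 + 5·(5^{m+1} − 1)/4 = 1 + (5^{m+2} − 5)/4 = (4 + 5^{m+2} − 5)/4 = (5^{m+2} − 1)/4.
Hence N(H(k)) = (5^{k+1} − 1)/4 for every k ≥ 0, by induction.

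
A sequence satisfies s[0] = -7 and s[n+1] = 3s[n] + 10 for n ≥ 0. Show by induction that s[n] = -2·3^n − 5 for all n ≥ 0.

Base case: s[0] = -7, and -2·3^0 − 5 = -2 − 5 = -7.
Assume s[m] = -2·3^m − 5 for some m ≥ 0.
Then s[m+1] = 3s[m] + 10 = 3·(-2·3^m − 5) + 10 = -6·3^m − 15 + 10 = -2·3^{m+1} − 5.
By induction, s[n] = -2·3^n − 5 for all n ≥ 0.

s[n] = -2·3^n − 5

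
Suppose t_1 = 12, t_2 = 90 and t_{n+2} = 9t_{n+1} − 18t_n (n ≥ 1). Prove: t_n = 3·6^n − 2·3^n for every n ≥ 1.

Base cases: t_1 = 12 and 3·6^1 − 2·3^1 = 12; t_2 = 90 and 3·6^2 − 2·3^2 = 90.
Assume t_j = 3·6^j − 2·3^j for all 1 ≤ j ≤ r, where r ≥ 2.
Then t_{r+1} = 9t_r − 18t_{r−1} = 9·(3·6^r − 2·3^r) − 18·(3·6^{r−1} − 2·3^{r−1}) = 3·(9·6 − 18)6^{r−1} − 2·(9·3 − 18)3^{r−1} = 108·6^{r−1} − 18·3^{r−1} = 3·6^{r+1} − 2·3^{r+1}.
Hence t_n = 3·6^n − 2·3^n for every n ≥ 1, by strong induction.

t_n = 3·6^n − 2·3^n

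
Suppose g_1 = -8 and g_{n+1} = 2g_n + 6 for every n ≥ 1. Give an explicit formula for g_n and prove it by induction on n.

Claim: g_n = -2^n − 6.

Base case: g_1 = -8, and -2^1 − 6 = -2 − 6 = -8.
Assume g_k = -2^k − 6 for some k ≥ 1.
Then g_{k+1} = 2g_k + 6 = 2·(-2^k − 6) + 6 = -2^{k+1} − 12 + 6 = -2^{k+1} − 6.
This completes the inductive step, so g_n = -2^n − 6 for all n ≥ 1.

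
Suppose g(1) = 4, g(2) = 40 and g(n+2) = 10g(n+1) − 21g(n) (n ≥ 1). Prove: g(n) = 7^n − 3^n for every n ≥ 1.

Base cases: g(1) = 4 and 7^1 − 3^1 = 4; g(2) = 40 and 7^2 − 3^2 = 40.
Assume g(j) = 7^j − 3^j for all 1 ≤ j ≤ r, where r ≥ 2.
Then g(r+1) = 10g(r) − 21g(r−1) = 10·(7^r − 3^r) − 21·(7^{r−1} − 3^{r−1}) = (10·7 − 21)7^{r−1} − (10·3 − 21)3^{r−1} = 49·7^{r−1} − 9·3^{r−1} = 7^{r+1} − 3^{r+1}.
So the formula holds for r+1, and by strong induction g(n) = 7^n − 3^n for all n ≥ 1.

g(n) = 7^n − 3^n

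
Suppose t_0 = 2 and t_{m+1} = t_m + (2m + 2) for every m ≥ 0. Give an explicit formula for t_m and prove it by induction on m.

Claim: t_m = m^2 + m + 2.

Base case: t_0 = 2, and 0^2 + 0 + 2 = 2.
Assume t_k = k^2 + k + 2.
Then t_{k+1} = t_k + (2k + 2) = (k^2 + k + 2) + (2k + 2) = k^2 + 3k + 4,
and (k+1)^2 + (k+1) + 2 = k^2 + 3k + 4.
By induction, t_m = m^2 + m + 2 for all m ≥ 0.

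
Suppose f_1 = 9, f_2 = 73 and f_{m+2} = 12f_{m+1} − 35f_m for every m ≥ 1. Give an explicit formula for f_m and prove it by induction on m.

Claim: f_m = -5^m + 2·7^m.

Base cases: f_1 = 9 and -5^1 + 2·7^1 = 9; f_2 = 73 and -5^2 + 2·7^2 = 73.
Assume f_j = -5^j + 2·7^j for all 1 ≤ j ≤ k, where k ≥ 2.
Then f_{k+1} = 12f_k − 35f_{k−1} = 12·(-5^k + 2·7^k) − 35·(-5^{k−1} + 2·7^{k−1}) = -(12·5 − 35)5^{k−1} + 2·(12·7 − 35)7^{k−1} = -25·5^{k−1} + 98·7^{k−1} = -5^{k+1} + 2·7^{k+1}.
So the formula holds for k+1, and by strong induction f_m = -5^m + 2·7^m for all m ≥ 1.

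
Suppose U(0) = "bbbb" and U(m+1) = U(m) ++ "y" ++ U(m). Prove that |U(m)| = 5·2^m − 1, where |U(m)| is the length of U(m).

Base case: |U(0)| = 4, and 5·2^0 − 1 = 4.
Assume |U(k)| = 5·2^k − 1.
Then |U(k+1)| = |U(k)| + 1 + |U(k)| = 2|U(k)| + 1 = 2(5·2^k − 1) + 1 = 5·2^{k+1} − 2 + 1 = 5·2^{k+1} − 1.
So the formula holds for k+1, and by induction |U(m)| = 5·2^m − 1 for all m ≥ 0.

|U(m)| = 5·2^m − 1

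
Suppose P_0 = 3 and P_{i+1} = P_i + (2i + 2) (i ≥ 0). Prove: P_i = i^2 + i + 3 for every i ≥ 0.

Base case: P_0 = 3, and 0^2 + 0 + 3 = 3.
Assume P_j = j^2 + j + 3.
Then P_{j+1} = P_j + (2j + 2) = (j^2 + j + 3) + (2j + 2) = j^2 + 3j + 5,
and (j+1)^2 + (j+1) + 3 = j^2 + 3j + 5.
This completes the inductive step, so P_i = i^2 + i + 3 for all i ≥ 0.

P_i = i^2 + i + 3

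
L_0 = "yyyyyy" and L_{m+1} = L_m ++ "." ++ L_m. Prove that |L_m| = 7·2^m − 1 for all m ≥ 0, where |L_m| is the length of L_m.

Base case: |L_0| = 6, and 7·2^0 − 1 = 6.
Assume |L_r| = 7·2^r − 1.
Then |L_{r+1}| = |L_r| + 1 + |L_r| = 2|L_r| + 1 = 2(7·2^r − 1) + 1 = 7·2^{r+1} − 2 + 1 = 7·2^{r+1} − 1.
So the formula holds for r+1, and by induction |L_m| = 7·2^m − 1 for all m ≥ 0.

|L_m| = 7·2^m − 1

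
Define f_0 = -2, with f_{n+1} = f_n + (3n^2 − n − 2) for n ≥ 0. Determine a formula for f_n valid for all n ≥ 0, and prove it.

Claim: f_n = n^3 − 2n^2 − n − 2.

Base case: f_0 = -2, and 0^3 − 2·0^2 − 0 − 2 = -2.
Assume f_j = j^3 − 2j^2 − j − 2.
Then f_{j+1} = f_j + (3j^2 − j − 2) = (j^3 − 2j^2 − j − 2) + (3j^2 − j − 2) = j^3 + j^2 − 2j − 4,
and (j+1)^3 − 2·(j+1)^2 − (j+1) − 2 = j^3 + j^2 − 2j − 4.
Hence f_n = n^3 − 2n^2 − n − 2 for every n ≥ 0, by induction.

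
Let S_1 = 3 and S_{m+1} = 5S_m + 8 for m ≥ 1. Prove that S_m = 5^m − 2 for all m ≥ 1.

Base case: S_1 = 3, and 5^1 − 2 = 5 − 2 = 3.
Assume S_r = 5^r − 2 for some r ≥ 1.
Then S_{r+1} = 5S_r + 8 = 5·(5^r − 2) + 8 = 5^{r+1} − 10 + 8 = 5^{r+1} − 2.
This completes the inductive step, so S_m = 5^m − 2 for all m ≥ 1.

S_m = 5^m − 2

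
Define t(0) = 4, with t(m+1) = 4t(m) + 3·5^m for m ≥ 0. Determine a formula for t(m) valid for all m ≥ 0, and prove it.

Claim: t(m) = 4^m + 3·5^m.

Base case: t(0) = 4, and 4^0 + 3·5^0 = 1 + 3 = 4.
Assume t(j) = 4^j + 3·5^j for some j ≥ 0.
Then t(j+1) = 4t(j) + 3·5^j = 4·(4^j + 3·5^j) + 3·5^j = 4^{j+1} + 12·5^j + 3·5^j = 4^{j+1} + 15·5^j = 4^{j+1} + 3·5^{j+1}.
By induction, t(m) = 4^m + 3·5^m for all m ≥ 0.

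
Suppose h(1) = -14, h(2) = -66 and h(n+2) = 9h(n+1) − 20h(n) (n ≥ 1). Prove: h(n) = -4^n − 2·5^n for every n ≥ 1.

Base cases: h(1) = -14 and -4^1 − 2·5^1 = -14; h(2) = -66 and -4^2 − 2·5^2 = -66.
Assume h(j) = -4^j − 2·5^j for all 1 ≤ j ≤ m, where m ≥ 2.
Then h(m+1) = 9h(m) − 20h(m−1) = 9·(-4^m − 2·5^m) − 20·(-4^{m−1} − 2·5^{m−1}) = -(9·4 − 20)4^{m−1} − 2·(9·5 − 20)5^{m−1} = -16·4^{m−1} − 50·5^{m−1} = -4^{m+1} − 2·5^{m+1}.
So the formula holds for m+1, and by strong induction h(n) = -4^n − 2·5^n for all n ≥ 1.

h(n) = -4^n − 2·5^n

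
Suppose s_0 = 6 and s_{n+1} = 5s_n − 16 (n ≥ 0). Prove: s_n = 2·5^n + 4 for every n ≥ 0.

Base case: s_0 = 6, and 2·5^0 + 4 = 2 + 4 = 6.
Assume s_k = 2·5^k + 4 for some k ≥ 0.
Then s_{k+1} = 5s_k − 16 = 5·(2·5^k + 4) − 16 = 10·5^k + 20 − 16 = 2·5^{k+1} + 4.
Hence s_n = 2·5^n + 4 for every n ≥ 0, by induction.

s_n = 2·5^n + 4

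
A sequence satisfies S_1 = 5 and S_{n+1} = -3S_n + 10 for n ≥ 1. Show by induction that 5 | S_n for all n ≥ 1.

Base case: S_1 = 5 = 5·1, so 5 | S_1.
Assume 5 | S_r, so S_r = 5t for some integer t.
Then S_{r+1} = -3S_r + 10 = -3·(5t) + 10 = 5(-3t + 2), so 5 | S_{r+1}.
By induction, 5 | S_n for all n ≥ 1.

5 | S_n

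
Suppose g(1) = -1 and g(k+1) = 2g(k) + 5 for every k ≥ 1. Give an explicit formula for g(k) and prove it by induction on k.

Claim: g(k) = 2^{k+1} − 5.

Base case: g(1) = -1, and 2^{1+1} − 5 = 4 − 5 = -1.
Assume g(r) = 2^{r+1} − 5 for some r ≥ 1.
Then g(r+1) = 2g(r) + 5 = 2·(2^{r+1} − 5) + 5 = 2^{r+2} − 10 + 5 = 2^{r+2} − 5.
This completes the inductive step, so g(k) = 2^{k+1} − 5 for all k ≥ 1.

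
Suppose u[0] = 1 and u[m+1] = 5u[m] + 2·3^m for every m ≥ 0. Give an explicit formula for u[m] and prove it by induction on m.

Claim: u[m] = 2·5^m − 3^m.

Base case: u[0] = 1, and 2·5^0 − 3^0 = 2 − 1 = 1.
Assume u[k] = 2·5^k − 3^k for some k ≥ 0.
Then u[k+1] = 5u[k] + 2·3^k = 5·(2·5^k − 3^k) + 2·3^k = 2·5^{k+1} − 5·3^k + 2·3^k = 2·5^{k+1} − 3·3^k = 2·5^{k+1} − 3^{k+1}.
By induction, u[m] = 2·5^m − 3^m for all m ≥ 0.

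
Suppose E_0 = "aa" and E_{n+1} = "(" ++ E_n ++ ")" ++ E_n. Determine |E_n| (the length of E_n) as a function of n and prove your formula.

Claim: |E_n| = 2^{n+2} − 2.

Base case: |E_0| = 2, and 2^{0+2} − 2 = 2.
Assume |E_r| = 2^{r+2} − 2.
Then |E_{r+1}| = 1 + |E_r| + 1 + |E_r| = 2|E_r| + 2 = 2(2^{r+2} − 2) + 2 = 2^{r+3} − 4 + 2 = 2^{r+3} − 2.
By induction, |E_n| = 2^{n+2} − 2 for all n ≥ 0.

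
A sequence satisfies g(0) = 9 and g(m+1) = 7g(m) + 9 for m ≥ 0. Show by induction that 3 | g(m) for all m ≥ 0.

Base case: g(0) = 9 = 3·3, so 3 | g(0).
Assume 3 | g(k), so g(k) = 3t for some integer t.
Then g(k+1) = 7g(k) + 9 = 7·(3t) + 9 = 3(7t + 3), so 3 | g(k+1).
Hence 3 | g(m) for every m ≥ 0, by induction.

3 | g(m)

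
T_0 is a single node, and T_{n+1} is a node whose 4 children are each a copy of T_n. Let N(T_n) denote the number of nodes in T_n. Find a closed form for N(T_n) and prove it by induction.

Claim: N(T_n) = (4^{n+1} − 1)/3.

Base case: N(T_0) = 1, and (4^{0+1} − 1)/3 = 1.
Assume N(T_r) = (4^{r+1} − 1)/3.
Then N(T_{r+1}) = 1 + 4N(T_r) = 1 + 4·(4^{r+1} − 1)/3 = 1 + (4^{r+2} − 4)/3 = (3 + 4^{r+2} − 4)/3 = (4^{r+2} − 1)/3.
This completes the inductive step, so N(T_n) = (4^{n+1} − 1)/3 for all n ≥ 0.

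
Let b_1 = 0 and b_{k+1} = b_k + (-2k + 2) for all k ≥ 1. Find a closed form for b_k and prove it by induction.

Claim: b_k = -k^2 + 3k − 2.

Base case: b_1 = 0, and -1^2 + 3·1 − 2 = 0.
Assume b_r = -r^2 + 3r − 2.
Then b_{r+1} = b_r + (-2r + 2) = (-r^2 + 3r − 2) + (-2r + 2) = -r^2 + r,
and -(r+1)^2 + 3·(r+1) − 2 = -r^2 + r.
By induction, b_k = -k^2 + 3k − 2 for all k ≥ 1.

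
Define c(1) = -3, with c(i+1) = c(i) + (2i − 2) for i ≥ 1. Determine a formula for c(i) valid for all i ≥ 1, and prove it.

Claim: c(i) = i^2 − 3i − 1.

Base case: c(1) = -3, and 1^2 − 3·1 − 1 = -3.
Assume c(m) = m^2 − 3m − 1.
Then c(m+1) = c(m) + (2m − 2) = (m^2 − 3m − 1) + (2m − 2) = m^2 − m − 3,
and (m+1)^2 − 3·(m+1) − 1 = m^2 − m − 3.
By induction, c(i) = i^2 − 3i − 1 for all i ≥ 1.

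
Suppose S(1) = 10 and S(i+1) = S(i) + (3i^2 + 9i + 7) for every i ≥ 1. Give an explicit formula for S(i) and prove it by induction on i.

Claim: S(i) = i^3 + 3i^2 + 3i + 3.

Base case: S(1) = 10, and 1^3 + 3·1^2 + 3·1 + 3 = 10.
Assume S(r) = r^3 + 3r^2 + 3r + 3.
Then S(r+1) = S(r) + (3r^2 + 9r + 7) = (r^3 + 3r^2 + 3r + 3) + (3r^2 + 9r + 7) = r^3 + 6r^2 + 12r + 10,
and (r+1)^3 + 3·(r+1)^2 + 3·(r+1) + 3 = r^3 + 6r^2 + 12r + 10.
By induction, S(i) = i^3 + 3i^2 + 3i + 3 for all i ≥ 1.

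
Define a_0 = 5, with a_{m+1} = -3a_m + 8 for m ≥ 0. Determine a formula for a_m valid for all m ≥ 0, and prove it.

Claim: a_m = 3·(-3)^m + 2.

Base case: a_0 = 5, and 3·(-3)^0 + 2 = 3 + 2 = 5.
Assume a_j = 3·(-3)^j + 2 for some j ≥ 0.
Then a_{j+1} = -3a_j + 8 = -3·(3·(-3)^j + 2) + 8 = -9·(-3)^j − 6 + 8 = 3·(-3)^{j+1} + 2.
So the formula holds for j+1, and by induction a_m = 3·(-3)^m + 2 for all m ≥ 0.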